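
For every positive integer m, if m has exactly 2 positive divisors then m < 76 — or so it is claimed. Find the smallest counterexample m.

Check each positive integer m in order until m has exactly 2 positive divisors but the claim fails.
The first 21 eligible values, up to m = 73, all satisfy the conclusion.
m = 79: τ(79) = 2; 79 ≥ 76.
Thus m = 79 disproves the claim, and no smaller m works.

m = 79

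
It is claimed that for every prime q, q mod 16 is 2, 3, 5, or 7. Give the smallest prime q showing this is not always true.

Check each prime q in order until the claim fails.
For q = 2, 3, 5, 7 the conclusion holds.
q = 11: 11 mod 16 = 11 — not in {2, 3, 5, 7}.
Hence q = 11 is a counterexample.

q = 11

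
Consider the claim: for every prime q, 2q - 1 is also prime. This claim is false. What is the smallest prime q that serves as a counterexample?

We need the least prime q for which 2q - 1 is not prime.
For q = 2, 3 the conclusion holds.
q = 5: 2q - 1 = 9 = 3 × 3, not prime.
Thus q = 5 disproves the claim, and no smaller q works.

q = 5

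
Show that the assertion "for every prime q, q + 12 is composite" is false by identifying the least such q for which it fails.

q = 5

A counterexample is any prime q such that q + 12 is prime; we check each in order.
q = 2: q + 12 = 14 = 2 × 7, composite.
q = 3: q + 12 = 15 = 3 × 5, composite.
q = 5: q + 12 = 17, prime — not composite.
So q = 5 is the smallest counterexample.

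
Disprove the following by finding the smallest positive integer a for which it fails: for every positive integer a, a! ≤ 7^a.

For a = 1, 2, 3, 4, …, 14, 15, 16 the conclusion holds.
a = 17: a! = 355687428096000 and 7^a = 232630513987207, so 355687428096000 > 232630513987207.

a = 17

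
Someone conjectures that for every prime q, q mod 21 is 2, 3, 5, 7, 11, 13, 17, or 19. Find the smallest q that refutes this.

Check each prime q in order until the claim fails.
For q = 2, 3, 5, 7, 11, 13, 17, 19, 23 the conclusion holds.
q = 29: 29 mod 21 = 8 — not in {2, 3, 5, 7, 11, 13, 17, 19}.

q = 29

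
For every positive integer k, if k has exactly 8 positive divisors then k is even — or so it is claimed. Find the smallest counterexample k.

k = 105

Check each positive integer k in order until k has exactly 8 positive divisors but k is odd.
The first 12 eligible values, up to k = 104, all satisfy the conclusion.
k = 105: divisors of 105: 1, 3, 5, 7, 15, 21, 35, 105; 105 is odd.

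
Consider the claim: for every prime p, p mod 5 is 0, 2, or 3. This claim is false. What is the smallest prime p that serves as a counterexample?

p = 11

The first 4 eligible values, up to p = 7, all satisfy the conclusion.
p = 11: 11 mod 5 = 1 — not in {0, 2, 3}.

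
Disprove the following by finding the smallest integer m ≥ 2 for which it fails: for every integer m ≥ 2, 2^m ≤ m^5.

The first 21 eligible values, up to m = 22, all satisfy the conclusion.
m = 23: 2^m = 8388608 and m^5 = 6436343, so 8388608 > 6436343.

m = 23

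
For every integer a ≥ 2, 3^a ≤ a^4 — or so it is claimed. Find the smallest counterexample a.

a = 8

a = 2: 3^a = 9 and a^4 = 16, so 9 ≤ 16.
a = 3: 3^a = 27 and a^4 = 81, so 27 ≤ 81.
a = 4: 3^a = 81 and a^4 = 256, so 81 ≤ 256.
a = 5: 3^a = 243 and a^4 = 625, so 243 ≤ 625.
a = 6: 3^a = 729 and a^4 = 1296, so 729 ≤ 1296.
a = 7: 3^a = 2187 and a^4 = 2401, so 2187 ≤ 2401.
a = 8: 3^a = 6561 and a^4 = 4096, so 6561 > 4096.
Thus a = 8 disproves the claim, and no smaller a works.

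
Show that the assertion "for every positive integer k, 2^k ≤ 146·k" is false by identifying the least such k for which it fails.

We need the least positive integer k for which 2^k > 146·k.
The first 10 eligible values, up to k = 10, all satisfy the conclusion.
k = 11: 2^k = 2048 and 146·k = 1606, so 2048 > 1606.
So k = 11 is the smallest counterexample.

k = 11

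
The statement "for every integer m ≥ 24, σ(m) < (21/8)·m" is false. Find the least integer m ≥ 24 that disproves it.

The first 36 eligible values, up to m = 59, all satisfy the conclusion.
m = 60: σ(60) = 168; 168 ≥ 315/2.

m = 60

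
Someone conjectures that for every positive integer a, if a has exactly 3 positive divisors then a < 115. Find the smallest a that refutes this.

a = 121

The first 4 eligible values, up to a = 49, all satisfy the conclusion.
a = 121: τ(121) = 3; 121 ≥ 115.
So a = 121 is the smallest counterexample.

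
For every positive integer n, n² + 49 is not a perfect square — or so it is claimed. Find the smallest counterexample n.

We need the least positive integer n for which n² + 49 is a perfect square.
For n = 1, 2, 3, 4, …, 21, 22, 23 the conclusion holds.
n = 24: 24² + 49 = 625 = 25², a perfect square.

n = 24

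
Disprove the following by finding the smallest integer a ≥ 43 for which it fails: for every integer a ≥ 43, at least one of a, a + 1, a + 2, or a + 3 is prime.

a = 48

We need the least integer a ≥ 43 for which a, a + 1, a + 2, a + 3 are all composite.
For a = 43, 44, 45, 46, 47 the conclusion holds.
a = 48: 48 = 2 × 24; 49 = 7 × 7; 50 = 2 × 25; 51 = 3 × 17 — all composite.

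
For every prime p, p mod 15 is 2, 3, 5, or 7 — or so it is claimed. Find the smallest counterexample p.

We need the least prime p for which the claim fails.
The first 4 eligible values, up to p = 7, all satisfy the conclusion.
p = 11: 11 mod 15 = 11 — not in {2, 3, 5, 7}.

p = 11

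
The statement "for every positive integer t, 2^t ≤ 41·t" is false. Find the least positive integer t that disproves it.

A counterexample is any positive integer t such that 2^t > 41·t; we check each in order.
t = 1: 2^t = 2 and 41·t = 41, so 2 ≤ 41.
t = 2: 2^t = 4 and 41·t = 82, so 4 ≤ 82.
t = 3: 2^t = 8 and 41·t = 123, so 8 ≤ 123.
t = 4: 2^t = 16 and 41·t = 164, so 16 ≤ 164.
t = 5: 2^t = 32 and 41·t = 205, so 32 ≤ 205.
t = 6: 2^t = 64 and 41·t = 246, so 64 ≤ 246.
t = 7: 2^t = 128 and 41·t = 287, so 128 ≤ 287.
t = 8: 2^t = 256 and 41·t = 328, so 256 ≤ 328.
t = 9: 2^t = 512 and 41·t = 369, so 512 > 369.

t = 9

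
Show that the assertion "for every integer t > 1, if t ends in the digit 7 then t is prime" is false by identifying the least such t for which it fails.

t = 27

We need the least integer t > 1 for which t ends in the digit 7 but t is not prime.
For t = 7, 17 the conclusion holds.
t = 27: 27 ends in 7; 27 = 3 × 9, composite.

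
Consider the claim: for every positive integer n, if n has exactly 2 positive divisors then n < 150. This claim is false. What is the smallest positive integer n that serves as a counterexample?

For n = 2, 3, 5, 7, …, 137, 139, 149 the conclusion holds.
n = 151: τ(151) = 2; 151 ≥ 150.
Thus n = 151 disproves the claim, and no smaller n works.

n = 151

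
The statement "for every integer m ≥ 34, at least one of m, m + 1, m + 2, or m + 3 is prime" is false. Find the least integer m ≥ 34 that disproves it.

Check each integer m ≥ 34 in order until m, m + 1, m + 2, m + 3 are all composite.
For m = 34, 35, 36, 37, …, 45, 46, 47 the conclusion holds.
m = 48: 48 = 2 × 24; 49 = 7 × 7; 50 = 2 × 25; 51 = 3 × 17 — all composite.
So m = 48 is the smallest counterexample.

m = 48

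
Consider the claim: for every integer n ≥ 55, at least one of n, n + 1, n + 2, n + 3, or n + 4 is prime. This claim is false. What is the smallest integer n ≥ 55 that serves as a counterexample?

n = 62

We need the least integer n ≥ 55 for which n, n + 1, n + 2, n + 3, n + 4 are all composite.
For n = 55, 56, 57, 58, 59, 60, 61 the conclusion holds.
n = 62: 62 = 2 × 31; 63 = 3 × 21; 64 = 2 × 32; 65 = 5 × 13; 66 = 2 × 33 — all composite.
Hence n = 62 is a counterexample.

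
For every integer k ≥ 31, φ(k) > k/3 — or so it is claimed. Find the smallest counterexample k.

k = 36

A counterexample is any integer k ≥ 31 such that the claim fails; we check each in order.
k = 31: φ(31) = 30 and 31/3 = 31/3, so φ(31) > 31/3.
k = 32: φ(32) = 16 and 32/3 = 32/3, so φ(32) > 32/3.
k = 33: φ(33) = 20 and 33/3 = 11, so φ(33) > 33/3.
k = 34: φ(34) = 16 and 34/3 = 34/3, so φ(34) > 34/3.
k = 35: φ(35) = 24 and 35/3 = 35/3, so φ(35) > 35/3.
k = 36: φ(36) = 12 and 36/3 = 12, so φ(36) ≤ 36/3.
So k = 36 is the smallest counterexample.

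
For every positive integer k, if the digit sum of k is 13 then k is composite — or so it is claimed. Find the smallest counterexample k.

k = 67

Check each positive integer k in order until the digit sum of k is 13 but k is prime.
For k = 49, 58 the conclusion holds.
k = 67: digit sum 13; 67 is prime, not composite.
So k = 67 is the smallest counterexample.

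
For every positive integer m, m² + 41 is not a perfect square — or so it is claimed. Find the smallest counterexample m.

For m = 1, 2, 3, 4, …, 17, 18, 19 the conclusion holds.
m = 20: 20² + 41 = 441 = 21², a perfect square.

m = 20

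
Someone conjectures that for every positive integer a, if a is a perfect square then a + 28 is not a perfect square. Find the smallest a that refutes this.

Check each positive integer a in order until a is a perfect square but a + 28 is a perfect square.
The first 5 eligible values, up to a = 25, all satisfy the conclusion.
a = 36: 36 = 6² and 36 + 28 = 64 = 8².

a = 36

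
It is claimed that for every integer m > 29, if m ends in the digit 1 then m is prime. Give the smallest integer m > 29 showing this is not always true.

m = 51

m = 31: 31 ends in 1 and is prime.
m = 41: 41 ends in 1 and is prime.
m = 51: 51 ends in 1; 51 = 3 × 17, composite.
Thus m = 51 disproves the claim, and no smaller m works.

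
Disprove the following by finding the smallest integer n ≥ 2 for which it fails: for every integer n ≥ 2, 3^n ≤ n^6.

Check each integer n ≥ 2 in order until 3^n > n^6.
For n = 2, 3, 4, 5, …, 12, 13, 14 the conclusion holds.
n = 15: 3^n = 14348907 and n^6 = 11390625, so 14348907 > 11390625.
So n = 15 is the smallest counterexample.

n = 15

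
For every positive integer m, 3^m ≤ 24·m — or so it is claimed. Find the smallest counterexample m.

m = 5

We need the least positive integer m for which 3^m > 24·m.
For m = 1, 2, 3, 4 the conclusion holds.
m = 5: 3^m = 243 and 24·m = 120, so 243 > 120.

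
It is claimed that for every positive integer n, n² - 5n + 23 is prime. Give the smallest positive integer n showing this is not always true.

For n = 1, 2, 3, 4, …, 16, 17, 18 the conclusion holds.
n = 19: n² - 5n + 23 = 289 = 17 × 17, composite.
Hence n = 19 is a counterexample.

n = 19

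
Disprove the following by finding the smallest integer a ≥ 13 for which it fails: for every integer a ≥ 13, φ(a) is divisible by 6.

a = 15

We need the least integer a ≥ 13 for which φ(a) is not divisible by 6.
a = 13: φ(13) = 12; 12 mod 6 = 0.
a = 14: φ(14) = 6; 6 mod 6 = 0.
a = 15: φ(15) = 8; 8 mod 6 = 2.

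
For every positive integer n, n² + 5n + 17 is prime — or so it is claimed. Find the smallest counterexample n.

We need the least positive integer n for which n² + 5n + 17 is not prime.
n = 1: n² + 5n + 17 = 23, prime.
n = 2: n² + 5n + 17 = 31, prime.
n = 3: n² + 5n + 17 = 41, prime.
n = 4: n² + 5n + 17 = 53, prime.
n = 5: n² + 5n + 17 = 67, prime.
n = 6: n² + 5n + 17 = 83, prime.
n = 7: n² + 5n + 17 = 101, prime.
n = 8: n² + 5n + 17 = 121 = 11 × 11, composite.
Hence n = 8 is a counterexample.

n = 8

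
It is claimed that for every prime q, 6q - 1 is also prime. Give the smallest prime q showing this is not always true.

We need the least prime q for which 6q - 1 is not prime.
For q = 2, 3, 5, 7 the conclusion holds.
q = 11: 6q - 1 = 65 = 5 × 13, not prime.

q = 11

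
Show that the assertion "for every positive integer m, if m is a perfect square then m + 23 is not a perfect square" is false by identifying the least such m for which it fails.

Check each positive integer m in order until m is a perfect square but m + 23 is a perfect square.
For m = 1, 4, 9, 16, 25, 36, 49, 64, 81, 100 the conclusion holds.
m = 121: 121 = 11² and 121 + 23 = 144 = 12².
Thus m = 121 disproves the claim, and no smaller m works.

m = 121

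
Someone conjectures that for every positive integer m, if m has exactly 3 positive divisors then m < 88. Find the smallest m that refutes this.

m = 121

We need the least positive integer m for which m has exactly 3 positive divisors but the claim fails.
The first 4 eligible values, up to m = 49, all satisfy the conclusion.
m = 121: τ(121) = 3; 121 ≥ 88.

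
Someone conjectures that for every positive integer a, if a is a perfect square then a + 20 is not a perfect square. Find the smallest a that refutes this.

a = 16

A counterexample is any positive integer a such that a is a perfect square but a + 20 is a perfect square; we check each in order.
a = 1: 1 + 20 = 21, not a perfect square.
a = 4: 4 + 20 = 24, not a perfect square.
a = 9: 9 + 20 = 29, not a perfect square.
a = 16: 16 = 4² and 16 + 20 = 36 = 6².
So a = 16 is the smallest counterexample.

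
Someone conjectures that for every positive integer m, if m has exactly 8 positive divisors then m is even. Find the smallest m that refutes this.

m = 105

A counterexample is any positive integer m such that m has exactly 8 positive divisors but m is odd; we check each in order.
The first 12 eligible values, up to m = 104, all satisfy the conclusion.
m = 105: divisors of 105: 1, 3, 5, 7, 15, 21, 35, 105; 105 is odd.
Hence m = 105 is a counterexample.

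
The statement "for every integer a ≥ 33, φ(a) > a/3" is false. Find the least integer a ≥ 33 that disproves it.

We need the least integer a ≥ 33 for which the claim fails.
a = 33: φ(33) = 20 and 33/3 = 11, so φ(33) > 33/3.
a = 34: φ(34) = 16 and 34/3 = 34/3, so φ(34) > 34/3.
a = 35: φ(35) = 24 and 35/3 = 35/3, so φ(35) > 35/3.
a = 36: φ(36) = 12 and 36/3 = 12, so φ(36) ≤ 36/3.
Thus a = 36 disproves the claim, and no smaller a works.

a = 36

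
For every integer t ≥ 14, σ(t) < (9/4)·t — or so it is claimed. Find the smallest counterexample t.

t = 24

For t = 14, 15, 16, 17, 18, 19, 20, 21, 22, 23 the conclusion holds.
t = 24: σ(24) = 60; 60 ≥ 54.
Hence t = 24 is a counterexample.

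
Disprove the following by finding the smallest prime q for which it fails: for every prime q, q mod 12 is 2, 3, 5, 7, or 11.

We need the least prime q for which the claim fails.
For q = 2, 3, 5, 7, 11 the conclusion holds.
q = 13: 13 mod 12 = 1 — not in {2, 3, 5, 7, 11}.
So q = 13 is the smallest counterexample.

q = 13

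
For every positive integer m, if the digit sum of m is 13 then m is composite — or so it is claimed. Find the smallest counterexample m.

We need the least positive integer m for which the digit sum of m is 13 but m is prime.
For m = 49, 58 the conclusion holds.
m = 67: digit sum 13; 67 is prime, not composite.
Thus m = 67 disproves the claim, and no smaller m works.

m = 67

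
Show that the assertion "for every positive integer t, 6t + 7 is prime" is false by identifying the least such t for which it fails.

t = 3

For t = 1, 2 the conclusion holds.
t = 3: 6t + 7 = 25 = 5 × 5, composite.
So t = 3 is the smallest counterexample.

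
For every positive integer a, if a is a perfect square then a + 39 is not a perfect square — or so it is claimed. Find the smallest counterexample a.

We need the least positive integer a for which a is a perfect square but a + 39 is a perfect square.
For a = 1, 4, 9, 16 the conclusion holds.
a = 25: 25 = 5² and 25 + 39 = 64 = 8².
So a = 25 is the smallest counterexample.

a = 25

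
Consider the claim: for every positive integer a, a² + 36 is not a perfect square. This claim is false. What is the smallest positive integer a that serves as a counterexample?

a = 8

a = 1: 1² + 36 = 37, not a perfect square.
a = 2: 2² + 36 = 40, not a perfect square.
a = 3: 3² + 36 = 45, not a perfect square.
a = 4: 4² + 36 = 52, not a perfect square.
a = 5: 5² + 36 = 61, not a perfect square.
a = 6: 6² + 36 = 72, not a perfect square.
a = 7: 7² + 36 = 85, not a perfect square.
a = 8: 8² + 36 = 100 = 10², a perfect square.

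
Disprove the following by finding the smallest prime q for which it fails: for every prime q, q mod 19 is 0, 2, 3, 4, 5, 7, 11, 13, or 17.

q = 29

We need the least prime q for which the claim fails.
For q = 2, 3, 5, 7, 11, 13, 17, 19, 23 the conclusion holds.
q = 29: 29 mod 19 = 10 — not in {0, 2, 3, 4, 5, 7, 11, 13, 17}.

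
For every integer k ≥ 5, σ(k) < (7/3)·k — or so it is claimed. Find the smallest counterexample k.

k = 12

Check each integer k ≥ 5 in order until the claim fails.
k = 5: σ(5) = 6; 6 < 35/3.
k = 6: σ(6) = 12; 12 < 14.
k = 7: σ(7) = 8; 8 < 49/3.
k = 8: σ(8) = 15; 15 < 56/3.
k = 9: σ(9) = 13; 13 < 21.
k = 10: σ(10) = 18; 18 < 70/3.
k = 11: σ(11) = 12; 12 < 77/3.
k = 12: σ(12) = 28; 28 ≥ 28.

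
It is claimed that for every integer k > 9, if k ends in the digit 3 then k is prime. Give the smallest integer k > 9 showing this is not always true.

A counterexample is any integer k > 9 such that k ends in the digit 3 but k is not prime; we check each in order.
k = 13: 13 ends in 3 and is prime.
k = 23: 23 ends in 3 and is prime.
k = 33: 33 ends in 3; 33 = 3 × 11, composite.

k = 33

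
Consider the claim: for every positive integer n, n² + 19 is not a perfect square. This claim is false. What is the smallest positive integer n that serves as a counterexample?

n = 9

A counterexample is any positive integer n such that n² + 19 is a perfect square; we check each in order.
n = 1: 1² + 19 = 20, not a perfect square.
n = 2: 2² + 19 = 23, not a perfect square.
n = 3: 3² + 19 = 28, not a perfect square.
n = 4: 4² + 19 = 35, not a perfect square.
n = 5: 5² + 19 = 44, not a perfect square.
n = 6: 6² + 19 = 55, not a perfect square.
n = 7: 7² + 19 = 68, not a perfect square.
n = 8: 8² + 19 = 83, not a perfect square.
n = 9: 9² + 19 = 100 = 10², a perfect square.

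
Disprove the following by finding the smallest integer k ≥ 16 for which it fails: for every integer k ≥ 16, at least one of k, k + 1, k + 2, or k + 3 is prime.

k = 24

For k = 16, 17, 18, 19, 20, 21, 22, 23 the conclusion holds.
k = 24: 24 = 2 × 12; 25 = 5 × 5; 26 = 2 × 13; 27 = 3 × 9 — all composite.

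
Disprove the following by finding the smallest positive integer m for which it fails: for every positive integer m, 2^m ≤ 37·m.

m = 9

The first 8 eligible values, up to m = 8, all satisfy the conclusion.
m = 9: 2^m = 512 and 37·m = 333, so 512 > 333.
So m = 9 is the smallest counterexample.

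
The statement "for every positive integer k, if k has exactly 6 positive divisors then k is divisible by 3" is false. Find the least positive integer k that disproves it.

k = 20

We need the least positive integer k for which k has exactly 6 positive divisors but k is not divisible by 3.
For k = 12, 18 the conclusion holds.
k = 20: τ(20) = 6; 20 mod 3 = 2.
So k = 20 is the smallest counterexample.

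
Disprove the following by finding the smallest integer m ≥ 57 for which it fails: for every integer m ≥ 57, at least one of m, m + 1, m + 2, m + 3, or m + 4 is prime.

m = 62

We need the least integer m ≥ 57 for which m, m + 1, m + 2, m + 3, m + 4 are all composite.
For m = 57, 58, 59, 60, 61 the conclusion holds.
m = 62: 62 = 2 × 31; 63 = 3 × 21; 64 = 2 × 32; 65 = 5 × 13; 66 = 2 × 33 — all composite.
Thus m = 62 disproves the claim, and no smaller m works.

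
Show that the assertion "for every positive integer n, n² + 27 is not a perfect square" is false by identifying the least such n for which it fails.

Check each positive integer n in order until n² + 27 is a perfect square.
n = 1: 1² + 27 = 28, not a perfect square.
n = 2: 2² + 27 = 31, not a perfect square.
n = 3: 3² + 27 = 36 = 6², a perfect square.

n = 3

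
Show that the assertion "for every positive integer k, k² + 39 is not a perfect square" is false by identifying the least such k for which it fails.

k = 5

The first 4 eligible values, up to k = 4, all satisfy the conclusion.
k = 5: 5² + 39 = 64 = 8², a perfect square.
Thus k = 5 disproves the claim, and no smaller k works.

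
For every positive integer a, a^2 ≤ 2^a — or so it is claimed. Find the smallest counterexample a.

a = 3

We need the least positive integer a for which a^2 > 2^a.
For a = 1, 2 the conclusion holds.
a = 3: a^2 = 9 and 2^a = 8, so 9 > 8.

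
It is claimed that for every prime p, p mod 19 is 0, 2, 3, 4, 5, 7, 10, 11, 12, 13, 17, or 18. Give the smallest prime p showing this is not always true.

p = 47

A counterexample is any prime p such that the claim fails; we check each in order.
The first 14 eligible values, up to p = 43, all satisfy the conclusion.
p = 47: 47 mod 19 = 9 — not in {0, 2, 3, 4, 5, 7, 10, 11, 12, 13, 17, 18}.
Hence p = 47 is a counterexample.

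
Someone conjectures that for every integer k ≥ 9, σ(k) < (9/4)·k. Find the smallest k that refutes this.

k = 12

Check each integer k ≥ 9 in order until the claim fails.
For k = 9, 10, 11 the conclusion holds.
k = 12: σ(12) = 28; 28 ≥ 27.
Hence k = 12 is a counterexample.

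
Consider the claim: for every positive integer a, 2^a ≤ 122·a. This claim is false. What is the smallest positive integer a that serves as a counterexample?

a = 11

A counterexample is any positive integer a such that 2^a > 122·a; we check each in order.
The first 10 eligible values, up to a = 10, all satisfy the conclusion.
a = 11: 2^a = 2048 and 122·a = 1342, so 2048 > 1342.
So a = 11 is the smallest counterexample.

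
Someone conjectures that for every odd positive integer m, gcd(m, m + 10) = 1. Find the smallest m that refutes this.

We need the least odd positive integer m for which gcd(m, m + 10) > 1.
m = 1: gcd(1, 11) = 1.
m = 3: gcd(3, 13) = 1.
m = 5: gcd(5, 15) = 5.

m = 5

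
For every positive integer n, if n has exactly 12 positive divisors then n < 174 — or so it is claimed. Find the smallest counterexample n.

n = 198

A counterexample is any positive integer n such that n has exactly 12 positive divisors but the claim fails; we check each in order.
The first 12 eligible values, up to n = 160, all satisfy the conclusion.
n = 198: τ(198) = 12; 198 ≥ 174.
Hence n = 198 is a counterexample.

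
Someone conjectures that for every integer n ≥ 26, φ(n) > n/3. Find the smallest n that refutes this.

A counterexample is any integer n ≥ 26 such that the claim fails; we check each in order.
For n = 26, 27, 28, 29 the conclusion holds.
n = 30: φ(30) = 8 and 30/3 = 10, so φ(30) ≤ 30/3.
So n = 30 is the smallest counterexample.

n = 30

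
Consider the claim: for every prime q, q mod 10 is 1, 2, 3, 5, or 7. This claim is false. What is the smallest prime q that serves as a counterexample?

q = 19

For q = 2, 3, 5, 7, 11, 13, 17 the conclusion holds.
q = 19: 19 mod 10 = 9 — not in {1, 2, 3, 5, 7}.
Thus q = 19 disproves the claim, and no smaller q works.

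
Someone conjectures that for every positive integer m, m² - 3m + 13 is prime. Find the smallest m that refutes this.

For m = 1, 2, 3, 4, …, 9, 10, 11 the conclusion holds.
m = 12: m² - 3m + 13 = 121 = 11 × 11, composite.
Thus m = 12 disproves the claim, and no smaller m works.

m = 12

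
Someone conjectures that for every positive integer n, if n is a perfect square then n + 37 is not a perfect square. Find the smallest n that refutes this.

For n = 1, 4, 9, 16, …, 225, 256, 289 the conclusion holds.
n = 324: 324 = 18² and 324 + 37 = 361 = 19².

n = 324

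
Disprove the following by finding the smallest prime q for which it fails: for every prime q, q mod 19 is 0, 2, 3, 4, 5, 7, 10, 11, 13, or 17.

q = 31

For q = 2, 3, 5, 7, 11, 13, 17, 19, 23, 29 the conclusion holds.
q = 31: 31 mod 19 = 12 — not in {0, 2, 3, 4, 5, 7, 10, 11, 13, 17}.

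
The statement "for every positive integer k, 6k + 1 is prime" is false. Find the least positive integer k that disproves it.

A counterexample is any positive integer k such that 6k + 1 is not prime; we check each in order.
k = 1: 6k + 1 = 7, prime.
k = 2: 6k + 1 = 13, prime.
k = 3: 6k + 1 = 19, prime.
k = 4: 6k + 1 = 25 = 5 × 5, composite.
Thus k = 4 disproves the claim, and no smaller k works.

k = 4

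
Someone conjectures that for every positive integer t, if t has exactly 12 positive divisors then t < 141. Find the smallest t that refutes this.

t = 150

A counterexample is any positive integer t such that t has exactly 12 positive divisors but the claim fails; we check each in order.
For t = 60, 72, 84, 90, 96, 108, 126, 132, 140 the conclusion holds.
t = 150: τ(150) = 12; 150 ≥ 141.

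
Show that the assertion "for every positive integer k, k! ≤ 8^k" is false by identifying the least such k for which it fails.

k = 20

Check each positive integer k in order until k! > 8^k.
For k = 1, 2, 3, 4, …, 17, 18, 19 the conclusion holds.
k = 20: k! = 2432902008176640000 and 8^k = 1152921504606846976, so 2432902008176640000 > 1152921504606846976.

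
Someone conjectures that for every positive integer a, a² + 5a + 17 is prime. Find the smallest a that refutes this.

Check each positive integer a in order until a² + 5a + 17 is not prime.
The first 7 eligible values, up to a = 7, all satisfy the conclusion.
a = 8: a² + 5a + 17 = 121 = 11 × 11, composite.

a = 8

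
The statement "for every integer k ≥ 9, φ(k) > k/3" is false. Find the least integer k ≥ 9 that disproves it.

For k = 9, 10, 11 the conclusion holds.
k = 12: φ(12) = 4 and 12/3 = 4, so φ(12) ≤ 12/3.
Thus k = 12 disproves the claim, and no smaller k works.

k = 12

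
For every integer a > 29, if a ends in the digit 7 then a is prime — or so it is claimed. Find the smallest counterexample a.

a = 57

Check each integer a > 29 in order until a ends in the digit 7 but a is not prime.
For a = 37, 47 the conclusion holds.
a = 57: 57 ends in 7; 57 = 3 × 19, composite.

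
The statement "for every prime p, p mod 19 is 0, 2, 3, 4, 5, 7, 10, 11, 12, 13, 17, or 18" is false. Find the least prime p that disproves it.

A counterexample is any prime p such that the claim fails; we check each in order.
For p = 2, 3, 5, 7, …, 37, 41, 43 the conclusion holds.
p = 47: 47 mod 19 = 9 — not in {0, 2, 3, 4, 5, 7, 10, 11, 12, 13, 17, 18}.

p = 47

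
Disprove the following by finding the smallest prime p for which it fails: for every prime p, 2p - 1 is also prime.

p = 5

A counterexample is any prime p such that 2p - 1 is not prime; we check each in order.
For p = 2, 3 the conclusion holds.
p = 5: 2p - 1 = 9 = 3 × 3, not prime.
So p = 5 is the smallest counterexample.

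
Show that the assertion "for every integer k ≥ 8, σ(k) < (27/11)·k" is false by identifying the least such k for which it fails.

k = 24

The first 16 eligible values, up to k = 23, all satisfy the conclusion.
k = 24: σ(24) = 60; 60 ≥ 648/11.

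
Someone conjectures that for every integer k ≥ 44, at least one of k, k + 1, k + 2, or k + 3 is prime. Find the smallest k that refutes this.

For k = 44, 45, 46, 47 the conclusion holds.
k = 48: 48 = 2 × 24; 49 = 7 × 7; 50 = 2 × 25; 51 = 3 × 17 — all composite.
Thus k = 48 disproves the claim, and no smaller k works.

k = 48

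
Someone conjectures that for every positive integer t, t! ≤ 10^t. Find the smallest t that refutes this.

We need the least positive integer t for which t! > 10^t.
For t = 1, 2, 3, 4, …, 22, 23, 24 the conclusion holds.
t = 25: t! = 15511210043330985984000000 and 10^t = 10000000000000000000000000, so 15511210043330985984000000 > 10000000000000000000000000.
So t = 25 is the smallest counterexample.

t = 25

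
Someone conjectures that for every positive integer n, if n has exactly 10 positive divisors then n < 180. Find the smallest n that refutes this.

A counterexample is any positive integer n such that n has exactly 10 positive divisors but the claim fails; we check each in order.
The first 5 eligible values, up to n = 176, all satisfy the conclusion.
n = 208: τ(208) = 10; 208 ≥ 180.

n = 208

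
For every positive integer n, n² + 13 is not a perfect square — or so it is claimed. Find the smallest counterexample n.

n = 6

Check each positive integer n in order until n² + 13 is a perfect square.
n = 1: 1² + 13 = 14, not a perfect square.
n = 2: 2² + 13 = 17, not a perfect square.
n = 3: 3² + 13 = 22, not a perfect square.
n = 4: 4² + 13 = 29, not a perfect square.
n = 5: 5² + 13 = 38, not a perfect square.
n = 6: 6² + 13 = 49 = 7², a perfect square.
Hence n = 6 is a counterexample.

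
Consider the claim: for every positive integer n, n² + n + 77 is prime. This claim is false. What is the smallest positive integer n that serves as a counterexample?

n = 6

For n = 1, 2, 3, 4, 5 the conclusion holds.
n = 6: n² + n + 77 = 119 = 7 × 17, composite.
So n = 6 is the smallest counterexample.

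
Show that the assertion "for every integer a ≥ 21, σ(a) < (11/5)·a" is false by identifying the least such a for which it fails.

A counterexample is any integer a ≥ 21 such that the claim fails; we check each in order.
For a = 21, 22, 23 the conclusion holds.
a = 24: σ(24) = 60; 60 ≥ 264/5.
Hence a = 24 is a counterexample.

a = 24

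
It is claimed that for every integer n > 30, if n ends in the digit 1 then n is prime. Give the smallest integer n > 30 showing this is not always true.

n = 51

Check each integer n > 30 in order until n ends in the digit 1 but n is not prime.
For n = 31, 41 the conclusion holds.
n = 51: 51 ends in 1; 51 = 3 × 17, composite.
Hence n = 51 is a counterexample.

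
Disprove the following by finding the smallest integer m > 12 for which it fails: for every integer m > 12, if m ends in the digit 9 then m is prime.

A counterexample is any integer m > 12 such that m ends in the digit 9 but m is not prime; we check each in order.
m = 19: 19 ends in 9 and is prime.
m = 29: 29 ends in 9 and is prime.
m = 39: 39 ends in 9; 39 = 3 × 13, composite.
Hence m = 39 is a counterexample.

m = 39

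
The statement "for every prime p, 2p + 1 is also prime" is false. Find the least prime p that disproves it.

We need the least prime p for which 2p + 1 is not prime.
For p = 2, 3, 5 the conclusion holds.
p = 7: 2p + 1 = 15 = 3 × 5, not prime.
Thus p = 7 disproves the claim, and no smaller p works.

p = 7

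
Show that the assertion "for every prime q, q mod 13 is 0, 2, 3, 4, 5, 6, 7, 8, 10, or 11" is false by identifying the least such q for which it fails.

A counterexample is any prime q such that the claim fails; we check each in order.
For q = 2, 3, 5, 7, …, 41, 43, 47 the conclusion holds.
q = 53: 53 mod 13 = 1 — not in {0, 2, 3, 4, 5, 6, 7, 8, 10, 11}.

q = 53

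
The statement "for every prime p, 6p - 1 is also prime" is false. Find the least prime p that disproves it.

A counterexample is any prime p such that 6p - 1 is not prime; we check each in order.
p = 2: 6p - 1 = 11, prime.
p = 3: 6p - 1 = 17, prime.
p = 5: 6p - 1 = 29, prime.
p = 7: 6p - 1 = 41, prime.
p = 11: 6p - 1 = 65 = 5 × 13, not prime.

p = 11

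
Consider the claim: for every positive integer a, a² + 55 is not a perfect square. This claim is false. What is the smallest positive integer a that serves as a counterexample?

a = 1: 1² + 55 = 56, not a perfect square.
a = 2: 2² + 55 = 59, not a perfect square.
a = 3: 3² + 55 = 64 = 8², a perfect square.

a = 3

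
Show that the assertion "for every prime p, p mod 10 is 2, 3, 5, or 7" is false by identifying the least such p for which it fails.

The first 4 eligible values, up to p = 7, all satisfy the conclusion.
p = 11: 11 mod 10 = 1 — not in {2, 3, 5, 7}.

p = 11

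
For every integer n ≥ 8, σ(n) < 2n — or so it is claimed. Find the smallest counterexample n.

n = 12

For n = 8, 9, 10, 11 the conclusion holds.
n = 12: σ(12) = 28; 28 ≥ 24.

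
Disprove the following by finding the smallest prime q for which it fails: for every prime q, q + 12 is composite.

q = 5

q = 2: q + 12 = 14 = 2 × 7, composite.
q = 3: q + 12 = 15 = 3 × 5, composite.
q = 5: q + 12 = 17, prime — not composite.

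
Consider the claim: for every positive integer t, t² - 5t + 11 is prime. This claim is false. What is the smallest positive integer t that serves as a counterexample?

Check each positive integer t in order until t² - 5t + 11 is not prime.
For t = 1, 2, 3, 4, 5, 6 the conclusion holds.
t = 7: t² - 5t + 11 = 25 = 5 × 5, composite.

t = 7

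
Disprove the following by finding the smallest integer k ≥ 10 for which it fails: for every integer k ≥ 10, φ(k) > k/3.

k = 12

A counterexample is any integer k ≥ 10 such that the claim fails; we check each in order.
k = 10: φ(10) = 4 and 10/3 = 10/3, so φ(10) > 10/3.
k = 11: φ(11) = 10 and 11/3 = 11/3, so φ(11) > 11/3.
k = 12: φ(12) = 4 and 12/3 = 4, so φ(12) ≤ 12/3.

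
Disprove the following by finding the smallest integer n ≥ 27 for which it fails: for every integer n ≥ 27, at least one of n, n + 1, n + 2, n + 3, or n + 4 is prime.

Check each integer n ≥ 27 in order until n, n + 1, n + 2, n + 3, n + 4 are all composite.
n = 27: 29 is prime.
n = 28: 29 is prime.
n = 29: 29 is prime.
n = 30: 31 is prime.
n = 31: 31 is prime.
n = 32: 32 = 2 × 16; 33 = 3 × 11; 34 = 2 × 17; 35 = 5 × 7; 36 = 2 × 18 — all composite.

n = 32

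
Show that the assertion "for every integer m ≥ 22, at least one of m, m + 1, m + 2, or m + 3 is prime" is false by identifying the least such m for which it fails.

A counterexample is any integer m ≥ 22 such that m, m + 1, m + 2, m + 3 are all composite; we check each in order.
m = 22: 23 is prime.
m = 23: 23 is prime.
m = 24: 24 = 2 × 12; 25 = 5 × 5; 26 = 2 × 13; 27 = 3 × 9 — all composite.
Hence m = 24 is a counterexample.

m = 24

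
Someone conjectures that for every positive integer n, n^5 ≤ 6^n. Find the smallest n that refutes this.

n = 3

A counterexample is any positive integer n such that n^5 > 6^n; we check each in order.
For n = 1, 2 the conclusion holds.
n = 3: n^5 = 243 and 6^n = 216, so 243 > 216.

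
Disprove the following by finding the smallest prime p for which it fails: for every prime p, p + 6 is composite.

p = 5

p = 2: p + 6 = 8 = 2 × 4, composite.
p = 3: p + 6 = 9 = 3 × 3, composite.
p = 5: p + 6 = 11, prime — not composite.
So p = 5 is the smallest counterexample.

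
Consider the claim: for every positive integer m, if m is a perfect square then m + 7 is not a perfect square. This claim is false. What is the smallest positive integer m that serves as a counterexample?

m = 9

For m = 1, 4 the conclusion holds.
m = 9: 9 = 3² and 9 + 7 = 16 = 4².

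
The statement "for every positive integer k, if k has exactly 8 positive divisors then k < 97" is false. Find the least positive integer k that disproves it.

k = 102

Check each positive integer k in order until k has exactly 8 positive divisors but the claim fails.
The first 10 eligible values, up to k = 88, all satisfy the conclusion.
k = 102: τ(102) = 8; 102 ≥ 97.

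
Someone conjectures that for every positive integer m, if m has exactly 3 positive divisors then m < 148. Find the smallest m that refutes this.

Check each positive integer m in order until m has exactly 3 positive divisors but the claim fails.
m = 4: τ(4) = 3; 4 < 148.
m = 9: τ(9) = 3; 9 < 148.
m = 25: τ(25) = 3; 25 < 148.
m = 49: τ(49) = 3; 49 < 148.
m = 121: τ(121) = 3; 121 < 148.
m = 169: τ(169) = 3; 169 ≥ 148.

m = 169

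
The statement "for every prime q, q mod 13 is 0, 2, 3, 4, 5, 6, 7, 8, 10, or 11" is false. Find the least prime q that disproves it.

Check each prime q in order until the claim fails.
For q = 2, 3, 5, 7, …, 41, 43, 47 the conclusion holds.
q = 53: 53 mod 13 = 1 — not in {0, 2, 3, 4, 5, 6, 7, 8, 10, 11}.
Thus q = 53 disproves the claim, and no smaller q works.

q = 53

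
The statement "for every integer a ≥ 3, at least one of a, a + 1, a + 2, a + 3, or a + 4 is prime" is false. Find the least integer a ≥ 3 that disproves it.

a = 24

Check each integer a ≥ 3 in order until a, a + 1, a + 2, a + 3, a + 4 are all composite.
For a = 3, 4, 5, 6, …, 21, 22, 23 the conclusion holds.
a = 24: 24 = 2 × 12; 25 = 5 × 5; 26 = 2 × 13; 27 = 3 × 9; 28 = 2 × 14 — all composite.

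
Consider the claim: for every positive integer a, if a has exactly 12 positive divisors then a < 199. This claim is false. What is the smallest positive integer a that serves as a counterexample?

a = 200

For a = 60, 72, 84, 90, …, 156, 160, 198 the conclusion holds.
a = 200: τ(200) = 12; 200 ≥ 199.
So a = 200 is the smallest counterexample.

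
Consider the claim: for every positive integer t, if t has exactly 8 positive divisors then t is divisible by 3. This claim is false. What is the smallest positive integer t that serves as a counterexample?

t = 40

We need the least positive integer t for which t has exactly 8 positive divisors but t is not divisible by 3.
t = 24: τ(24) = 8; 24 mod 3 = 0.
t = 30: τ(30) = 8; 30 mod 3 = 0.
t = 40: τ(40) = 8; 40 mod 3 = 1.
So t = 40 is the smallest counterexample.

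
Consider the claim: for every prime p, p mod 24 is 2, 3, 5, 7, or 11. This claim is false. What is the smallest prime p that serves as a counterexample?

p = 13

A counterexample is any prime p such that the claim fails; we check each in order.
For p = 2, 3, 5, 7, 11 the conclusion holds.
p = 13: 13 mod 24 = 13 — not in {2, 3, 5, 7, 11}.
So p = 13 is the smallest counterexample.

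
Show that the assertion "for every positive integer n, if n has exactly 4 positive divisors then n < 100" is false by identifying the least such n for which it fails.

n = 106

Check each positive integer n in order until n has exactly 4 positive divisors but the claim fails.
For n = 6, 8, 10, 14, …, 93, 94, 95 the conclusion holds.
n = 106: τ(106) = 4; 106 ≥ 100.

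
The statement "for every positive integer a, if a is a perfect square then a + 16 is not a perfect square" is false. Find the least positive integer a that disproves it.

a = 9

We need the least positive integer a for which a is a perfect square but a + 16 is a perfect square.
a = 1: 1 + 16 = 17, not a perfect square.
a = 4: 4 + 16 = 20, not a perfect square.
a = 9: 9 = 3² and 9 + 16 = 25 = 5².
Thus a = 9 disproves the claim, and no smaller a works.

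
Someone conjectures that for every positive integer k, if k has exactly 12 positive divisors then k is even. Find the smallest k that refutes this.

k = 315

Check each positive integer k in order until k has exactly 12 positive divisors but k is odd.
For k = 60, 72, 84, 90, …, 294, 306, 308 the conclusion holds.
k = 315: divisors of 315: 12 divisors; 315 is odd.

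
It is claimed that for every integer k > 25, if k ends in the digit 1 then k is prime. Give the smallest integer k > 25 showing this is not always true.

We need the least integer k > 25 for which k ends in the digit 1 but k is not prime.
For k = 31, 41 the conclusion holds.
k = 51: 51 ends in 1; 51 = 3 × 17, composite.

k = 51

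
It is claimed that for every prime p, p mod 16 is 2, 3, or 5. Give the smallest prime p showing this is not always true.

p = 7

For p = 2, 3, 5 the conclusion holds.
p = 7: 7 mod 16 = 7 — not in {2, 3, 5}.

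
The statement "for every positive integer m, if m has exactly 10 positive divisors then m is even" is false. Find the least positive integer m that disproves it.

m = 405

For m = 48, 80, 112, 162, 176, 208, 272, 304, 368 the conclusion holds.
m = 405: divisors of 405: 10 divisors; 405 is odd.
Hence m = 405 is a counterexample.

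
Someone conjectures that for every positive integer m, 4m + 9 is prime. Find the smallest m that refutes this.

For m = 1, 2 the conclusion holds.
m = 3: 4m + 9 = 21 = 3 × 7, composite.

m = 3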